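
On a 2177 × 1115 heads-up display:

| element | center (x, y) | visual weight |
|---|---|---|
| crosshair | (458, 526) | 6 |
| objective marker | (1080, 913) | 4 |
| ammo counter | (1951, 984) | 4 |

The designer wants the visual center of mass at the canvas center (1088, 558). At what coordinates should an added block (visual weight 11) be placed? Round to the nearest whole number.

With the added block, Σw becomes 6 + 4 + 4 + 11 = 25.
x: target moment 25×1088 = 27200; current 6·458 + 4·1080 + 4·1951 = 14872; the added block supplies 12328, so x = 12328/11 ≈ 1120.73.
y: target moment 25×558 = 13950; current 6·526 + 4·913 + 4·984 = 10744; the added block supplies 3206, so y = 3206/11 ≈ 291.45.

(1121, 291)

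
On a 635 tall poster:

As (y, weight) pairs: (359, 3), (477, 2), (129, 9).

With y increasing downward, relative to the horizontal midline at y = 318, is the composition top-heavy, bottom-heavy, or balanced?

top-heavy

Σw = 3 + 2 + 9 = 14.
y-moment: 3·359 + 2·477 + 9·129 = 3192; centroid 3192/14 ≈ 228.00.
228.0 lies above (smaller y than) the midline 318, so the layout is top-heavy.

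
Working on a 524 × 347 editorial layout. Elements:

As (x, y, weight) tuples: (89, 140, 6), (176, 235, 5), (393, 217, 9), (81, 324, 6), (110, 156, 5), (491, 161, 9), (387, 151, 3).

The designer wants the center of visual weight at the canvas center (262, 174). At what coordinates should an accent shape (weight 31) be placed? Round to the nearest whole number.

New total weight: (6 + 5 + 9 + 6 + 5 + 9 + 3) + 31 = 74.
x: need Σw·x = 74·262 = 19388. Existing = 6·89 + 5·176 + 9·393 + 6·81 + 5·110 + 9·491 + 3·387 = 11567. Remainder 7821 / 31 ≈ 252.29.
y: need Σw·y = 74·174 = 12876. Existing = 6·140 + 5·235 + 9·217 + 6·324 + 5·156 + 9·161 + 3·151 = 8594. Remainder 4282 / 31 ≈ 138.13.

(252, 138)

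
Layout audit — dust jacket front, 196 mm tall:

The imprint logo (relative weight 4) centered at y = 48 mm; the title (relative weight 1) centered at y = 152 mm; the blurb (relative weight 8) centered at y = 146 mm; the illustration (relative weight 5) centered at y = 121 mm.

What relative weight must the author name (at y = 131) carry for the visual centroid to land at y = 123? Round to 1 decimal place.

Existing Σw = 18 (4 + 1 + 8 + 5); existing moment 4·48 + 1·152 + 8·146 + 5·121 = 2117.
Balance at y = 123 requires (2117 + w·131) / (18 + w) = 123.
Solving: w = (123·18 − 2117) / (131 − 123) = 97 / 8 ≈ 12.12.

w ≈ 12.1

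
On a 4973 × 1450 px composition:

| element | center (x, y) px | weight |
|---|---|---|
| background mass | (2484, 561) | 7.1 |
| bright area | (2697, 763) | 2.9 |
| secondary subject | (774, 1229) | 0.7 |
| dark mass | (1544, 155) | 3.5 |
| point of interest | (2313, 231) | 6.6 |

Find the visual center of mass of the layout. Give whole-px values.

Σw = 7.1 + 2.9 + 0.7 + 3.5 + 6.6 = 20.8.
x-moment: 7.1·2484 + 2.9·2697 + 0.7·774 + 3.5·1544 + 6.6·2313 = 46669.3; centroid 46669.3/20.8 ≈ 2243.72.
y-moment: 7.1·561 + 2.9·763 + 0.7·1229 + 3.5·155 + 6.6·231 = 9123.2; centroid 9123.2/20.8 ≈ 438.62.

(2244, 439)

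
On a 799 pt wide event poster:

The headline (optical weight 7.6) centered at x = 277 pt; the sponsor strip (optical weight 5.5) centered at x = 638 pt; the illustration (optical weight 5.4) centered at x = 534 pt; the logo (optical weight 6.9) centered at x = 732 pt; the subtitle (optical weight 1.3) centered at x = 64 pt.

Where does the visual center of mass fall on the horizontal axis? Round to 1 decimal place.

Total weight = 7.6 + 5.5 + 5.4 + 6.9 + 1.3 = 26.7.
x-moment: 7.6·277 + 5.5·638 + 5.4·534 + 6.9·732 + 1.3·64 = 13631.8; centroid 13631.8/26.7 ≈ 510.55.

x ≈ 510.6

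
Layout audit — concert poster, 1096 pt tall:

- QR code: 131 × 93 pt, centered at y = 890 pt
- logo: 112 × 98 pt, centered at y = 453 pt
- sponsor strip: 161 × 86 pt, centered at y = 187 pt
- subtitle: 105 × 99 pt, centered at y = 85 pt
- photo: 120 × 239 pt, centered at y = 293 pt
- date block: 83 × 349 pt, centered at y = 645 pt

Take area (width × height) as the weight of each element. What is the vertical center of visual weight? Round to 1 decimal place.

Taking area as weight: QR code 131·93 = 12183, logo 112·98 = 10976, sponsor strip 161·86 = 13846, subtitle 105·99 = 10395, photo 120·239 = 28680, date block 83·349 = 28967. Sum 105047.
Σw·y = 46374730; ȳ = 46374730/105047 ≈ 441.47.

y ≈ 441.5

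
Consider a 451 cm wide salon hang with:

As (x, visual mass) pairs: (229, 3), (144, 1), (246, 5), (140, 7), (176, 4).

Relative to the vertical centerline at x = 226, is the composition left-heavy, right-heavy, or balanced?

left-heavy

Total weight = 3 + 1 + 5 + 7 + 4 = 20.
Σw·x = 3·229 + 1·144 + 5·246 + 7·140 + 4·176 = 3745, so x̄ = 3745/20 ≈ 187.25.
Since 187.2 is left of 226, the composition reads left-heavy.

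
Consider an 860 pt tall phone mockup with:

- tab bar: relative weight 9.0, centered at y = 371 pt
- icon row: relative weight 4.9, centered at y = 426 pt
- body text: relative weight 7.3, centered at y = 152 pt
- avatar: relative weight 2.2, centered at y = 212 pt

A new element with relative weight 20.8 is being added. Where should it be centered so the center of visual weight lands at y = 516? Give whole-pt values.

With the new element, Σw becomes 9.0 + 4.9 + 7.3 + 2.2 + 20.8 = 44.2.
Along y: (7002.4 + 20.8·y) / 44.2 = 516 (existing moment 9.0·371 + 4.9·426 + 7.3·152 + 2.2·212 = 7002.4) ⇒ y = (22807.2 − 7002.4) / 20.8 ≈ 759.85.

y ≈ 760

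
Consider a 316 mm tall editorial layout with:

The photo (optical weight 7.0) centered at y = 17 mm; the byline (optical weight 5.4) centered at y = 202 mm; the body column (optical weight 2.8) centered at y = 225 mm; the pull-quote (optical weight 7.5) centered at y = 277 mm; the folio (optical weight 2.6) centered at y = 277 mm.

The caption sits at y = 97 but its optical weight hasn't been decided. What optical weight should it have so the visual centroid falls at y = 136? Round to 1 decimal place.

Fixed elements: Σw = 7.0 + 5.4 + 2.8 + 7.5 + 2.6 = 25.3, Σw·y = 7.0·17 + 5.4·202 + 2.8·225 + 7.5·277 + 2.6·277 = 4637.5.
For the centroid to hit 136: (4637.5 + w·97) / (25.3 + w) = 136.
Rearranging, w·(97 − 136) = 136·25.3 − 4637.5 = -1196.7, so w ≈ -1196.7/-39 = 30.68.

w ≈ 30.7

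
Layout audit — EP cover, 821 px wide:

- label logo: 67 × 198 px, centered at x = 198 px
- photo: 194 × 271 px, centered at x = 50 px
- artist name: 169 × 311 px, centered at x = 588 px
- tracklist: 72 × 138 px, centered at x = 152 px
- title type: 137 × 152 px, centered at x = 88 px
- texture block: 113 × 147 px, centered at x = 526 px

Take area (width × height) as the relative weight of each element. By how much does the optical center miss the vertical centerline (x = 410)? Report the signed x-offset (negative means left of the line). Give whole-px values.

≈ -119 px

Areas: label logo 67·198 = 13266, photo 194·271 = 52574, artist name 169·311 = 52559, tracklist 72·138 = 9936, title type 137·152 = 20824, texture block 113·147 = 16611. Total weight = 165770.
x-moment: 13266·198 + 52574·50 + 52559·588 + 9936·152 + 20824·88 + 16611·526 = 48240230; centroid 48240230/165770 ≈ 291.01.
Against x = 410, that's 291.01 − 410 = -118.99.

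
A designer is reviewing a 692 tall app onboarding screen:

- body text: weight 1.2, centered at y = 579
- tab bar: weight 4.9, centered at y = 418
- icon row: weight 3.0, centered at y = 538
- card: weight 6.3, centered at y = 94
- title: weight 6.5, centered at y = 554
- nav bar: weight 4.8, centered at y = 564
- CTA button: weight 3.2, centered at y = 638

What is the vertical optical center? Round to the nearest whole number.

Σw = 1.2 + 4.9 + 3.0 + 6.3 + 6.5 + 4.8 + 3.2 = 29.9.
Σw·y = 1.2·579 + 4.9·418 + 3.0·538 + 6.3·94 + 6.5·554 + 4.8·564 + 3.2·638 = 13299.0, so ȳ = 13299.0/29.9 ≈ 444.78.

y ≈ 445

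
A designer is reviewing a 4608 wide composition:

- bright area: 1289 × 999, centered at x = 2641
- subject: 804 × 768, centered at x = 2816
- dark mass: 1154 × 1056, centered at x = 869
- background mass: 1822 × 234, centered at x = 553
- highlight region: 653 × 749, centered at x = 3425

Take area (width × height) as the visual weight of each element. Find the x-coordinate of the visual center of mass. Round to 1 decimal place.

x ≈ 2007.7

Areas → weights: bright area 1289·999 = 1287711, subject 804·768 = 617472, dark mass 1154·1056 = 1218624, background mass 1822·234 = 426348, highlight region 653·749 = 489097; Σw = 4039252.
Σw·x = 1287711·2641 + 617472·2816 + 1218624·869 + 426348·553 + 489097·3425 = 8109557828, so x̄ = 8109557828/4039252 ≈ 2007.69.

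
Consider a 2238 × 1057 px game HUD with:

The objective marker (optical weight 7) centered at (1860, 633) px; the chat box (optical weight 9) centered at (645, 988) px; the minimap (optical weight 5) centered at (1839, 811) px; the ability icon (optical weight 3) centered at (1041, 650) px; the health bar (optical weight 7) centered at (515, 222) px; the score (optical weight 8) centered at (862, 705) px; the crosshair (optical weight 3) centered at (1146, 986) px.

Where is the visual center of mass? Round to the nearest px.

(1073, 702)

Weights sum to 7 + 9 + 5 + 3 + 7 + 8 + 3 = 42.
Σw·x = 45082; x̄ = 45082/42 ≈ 1073.38.
y: moment 29480 / weight 42 ≈ 701.90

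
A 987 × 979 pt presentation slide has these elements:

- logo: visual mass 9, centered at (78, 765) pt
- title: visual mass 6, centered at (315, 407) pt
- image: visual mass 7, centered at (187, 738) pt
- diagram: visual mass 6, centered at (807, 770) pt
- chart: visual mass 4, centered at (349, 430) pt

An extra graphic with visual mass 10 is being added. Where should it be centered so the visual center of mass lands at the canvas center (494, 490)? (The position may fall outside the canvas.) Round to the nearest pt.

New total weight: (9 + 6 + 7 + 6 + 4) + 10 = 42.
Along x: (10139 + 10·x) / 42 = 494 (existing moment 9·78 + 6·315 + 7·187 + 6·807 + 4·349 = 10139) ⇒ x = (20748 − 10139) / 10 ≈ 1060.90.
Along y: (20833 + 10·y) / 42 = 490 (existing moment 9·765 + 6·407 + 7·738 + 6·770 + 4·430 = 20833) ⇒ y = (20580 − 20833) / 10 ≈ -25.30.

(1061, -25)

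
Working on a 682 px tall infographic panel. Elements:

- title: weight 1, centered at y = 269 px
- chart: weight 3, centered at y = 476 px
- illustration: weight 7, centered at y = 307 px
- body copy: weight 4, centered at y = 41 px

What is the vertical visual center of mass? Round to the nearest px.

Σw = 1 + 3 + 7 + 4 = 15.
y-moment: 1·269 + 3·476 + 7·307 + 4·41 = 4010; centroid 4010/15 ≈ 267.33.

y ≈ 267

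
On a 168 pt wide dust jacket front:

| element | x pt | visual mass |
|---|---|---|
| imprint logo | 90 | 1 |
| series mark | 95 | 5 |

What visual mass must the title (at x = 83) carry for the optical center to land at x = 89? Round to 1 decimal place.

w ≈ 5.2

Known weights sum to 1 + 5 = 6; their moment is 1·90 + 5·95 = 565.
Set Σw·x/Σw = 89: (565 + 83w) = 89·(6 + w).
Rearranging, w·(83 − 89) = 89·6 − 565 = -31, so w ≈ -31/-6 = 5.17.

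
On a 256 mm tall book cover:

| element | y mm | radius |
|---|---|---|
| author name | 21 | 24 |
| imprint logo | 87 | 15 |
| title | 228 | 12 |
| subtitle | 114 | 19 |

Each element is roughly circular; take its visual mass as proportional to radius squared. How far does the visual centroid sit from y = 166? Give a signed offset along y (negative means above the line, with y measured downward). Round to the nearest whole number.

≈ -85 mm

Weights ∝ r²: author name 24² = 576, imprint logo 15² = 225, title 12² = 144, subtitle 19² = 361; Σw = 1306.
y-moment: 576·21 + 225·87 + 144·228 + 361·114 = 105657; centroid 105657/1306 ≈ 80.90.
Against y = 166, that's 80.90 − 166 = -85.10.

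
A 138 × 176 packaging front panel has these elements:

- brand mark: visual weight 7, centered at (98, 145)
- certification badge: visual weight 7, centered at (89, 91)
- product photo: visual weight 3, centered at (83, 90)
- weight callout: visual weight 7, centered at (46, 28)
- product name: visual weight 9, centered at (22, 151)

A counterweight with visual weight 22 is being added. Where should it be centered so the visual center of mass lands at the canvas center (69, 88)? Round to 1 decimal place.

(78.0, 62.0)

New total weight: (7 + 7 + 3 + 7 + 9) + 22 = 55.
Along x: (2078 + 22·x) / 55 = 69 (existing moment 7·98 + 7·89 + 3·83 + 7·46 + 9·22 = 2078) ⇒ x = (3795 − 2078) / 22 ≈ 78.05.
Along y: (3477 + 22·y) / 55 = 88 (existing moment 7·145 + 7·91 + 3·90 + 7·28 + 9·151 = 3477) ⇒ y = (4840 − 3477) / 22 ≈ 61.95.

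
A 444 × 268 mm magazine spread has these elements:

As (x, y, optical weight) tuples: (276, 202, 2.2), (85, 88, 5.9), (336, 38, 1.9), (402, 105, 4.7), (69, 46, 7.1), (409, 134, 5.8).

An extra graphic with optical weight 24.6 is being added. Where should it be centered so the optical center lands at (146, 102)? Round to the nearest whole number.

After adding the extra graphic, total weight = 2.2 + 5.9 + 1.9 + 4.7 + 7.1 + 5.8 + 24.6 = 52.2.
x: need Σw·x = 52.2·146 = 7621.2. Existing = 2.2·276 + 5.9·85 + 1.9·336 + 4.7·402 + 7.1·69 + 5.8·409 = 6498.6. Remainder 1122.6 / 24.6 ≈ 45.63.
y: need Σw·y = 52.2·102 = 5324.4. Existing = 2.2·202 + 5.9·88 + 1.9·38 + 4.7·105 + 7.1·46 + 5.8·134 = 2633.1. Remainder 2691.3 / 24.6 ≈ 109.40.

(46, 109)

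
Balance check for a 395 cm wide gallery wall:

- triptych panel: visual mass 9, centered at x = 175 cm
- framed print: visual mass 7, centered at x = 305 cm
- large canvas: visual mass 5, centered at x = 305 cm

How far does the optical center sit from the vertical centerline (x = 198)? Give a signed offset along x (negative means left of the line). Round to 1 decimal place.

Total weight = 9 + 7 + 5 = 21.
Σw·x = 9·175 + 7·305 + 5·305 = 5235, so x̄ = 5235/21 ≈ 249.29.
Offset from x = 198: 249.29 − 198 ≈ 51.29.

≈ 51.3 cm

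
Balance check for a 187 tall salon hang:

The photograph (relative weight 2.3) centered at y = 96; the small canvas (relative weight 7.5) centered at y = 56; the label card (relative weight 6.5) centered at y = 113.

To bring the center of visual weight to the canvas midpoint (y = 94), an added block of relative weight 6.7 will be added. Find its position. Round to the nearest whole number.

y ≈ 117

After adding the added block, total weight = 2.3 + 7.5 + 6.5 + 6.7 = 23.0.
Along y: (1375.3 + 6.7·y) / 23.0 = 94 (existing moment 2.3·96 + 7.5·56 + 6.5·113 = 1375.3) ⇒ y = (2162.0 − 1375.3) / 6.7 ≈ 117.42.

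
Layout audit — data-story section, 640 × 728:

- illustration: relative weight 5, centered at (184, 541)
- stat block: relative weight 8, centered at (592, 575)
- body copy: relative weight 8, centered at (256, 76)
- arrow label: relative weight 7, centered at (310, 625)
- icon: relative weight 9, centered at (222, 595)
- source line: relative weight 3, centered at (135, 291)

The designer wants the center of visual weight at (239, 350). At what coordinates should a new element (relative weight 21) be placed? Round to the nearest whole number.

(110, 135)

New total weight: (5 + 8 + 8 + 7 + 9 + 3) + 21 = 61.
Along x: (12277 + 21·x) / 61 = 239 (existing moment 5·184 + 8·592 + 8·256 + 7·310 + 9·222 + 3·135 = 12277) ⇒ x = (14579 − 12277) / 21 ≈ 109.62.
Along y: (18516 + 21·y) / 61 = 350 (existing moment 5·541 + 8·575 + 8·76 + 7·625 + 9·595 + 3·291 = 18516) ⇒ y = (21350 − 18516) / 21 ≈ 134.95.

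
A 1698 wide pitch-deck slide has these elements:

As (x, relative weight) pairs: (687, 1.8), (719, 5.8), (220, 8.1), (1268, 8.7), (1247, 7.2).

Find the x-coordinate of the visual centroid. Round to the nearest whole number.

Σw = 1.8 + 5.8 + 8.1 + 8.7 + 7.2 = 31.6.
x: (1.8·687 + 5.8·719 + 8.1·220 + 8.7·1268 + 7.2·1247) / 31.6 = 27198.8 / 31.6 ≈ 860.72

x ≈ 861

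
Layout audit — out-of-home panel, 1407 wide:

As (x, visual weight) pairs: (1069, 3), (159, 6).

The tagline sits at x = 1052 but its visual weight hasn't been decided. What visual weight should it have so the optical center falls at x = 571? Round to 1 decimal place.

Existing Σw = 9 (3 + 6); existing moment 3·1069 + 6·159 = 4161.
Set Σw·x/Σw = 571: (4161 + 1052w) = 571·(9 + w).
Solving: w = (571·9 − 4161) / (1052 − 571) = 978 / 481 ≈ 2.03.

w ≈ 2.0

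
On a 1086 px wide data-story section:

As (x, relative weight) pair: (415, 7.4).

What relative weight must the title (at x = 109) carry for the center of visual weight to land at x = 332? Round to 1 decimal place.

w ≈ 2.8

Known: weight 7.4 with moment 7.4·415 = 3071.0.
Set Σw·x/Σw = 332: (3071.0 + 109w) = 332·(7.4 + w).
Rearranging, w·(109 − 332) = 332·7.4 − 3071.0 = -614.2, so w ≈ -614.2/-223 = 2.75.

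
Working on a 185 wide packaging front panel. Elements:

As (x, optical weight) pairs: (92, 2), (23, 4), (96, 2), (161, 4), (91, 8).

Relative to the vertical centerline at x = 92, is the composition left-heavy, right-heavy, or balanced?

Total weight = 2 + 4 + 2 + 4 + 8 = 20.
x: (2·92 + 4·23 + 2·96 + 4·161 + 8·91) / 20 = 1840 / 20 ≈ 92.00
92.00 = 92 exactly: balanced.

balanced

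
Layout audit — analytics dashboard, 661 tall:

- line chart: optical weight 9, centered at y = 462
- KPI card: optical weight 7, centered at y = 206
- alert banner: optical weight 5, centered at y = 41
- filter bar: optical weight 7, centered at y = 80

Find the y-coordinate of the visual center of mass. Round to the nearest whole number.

Σw = 9 + 7 + 5 + 7 = 28.
y-moment: 9·462 + 7·206 + 5·41 + 7·80 = 6365; centroid 6365/28 ≈ 227.32.

y ≈ 227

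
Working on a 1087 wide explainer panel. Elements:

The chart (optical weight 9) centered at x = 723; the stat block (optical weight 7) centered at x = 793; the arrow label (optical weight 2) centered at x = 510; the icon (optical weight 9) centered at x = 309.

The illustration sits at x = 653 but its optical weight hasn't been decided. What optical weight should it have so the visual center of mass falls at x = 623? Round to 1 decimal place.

w ≈ 32.1

Fixed elements: Σw = 9 + 7 + 2 + 9 = 27, Σw·x = 9·723 + 7·793 + 2·510 + 9·309 = 15859.
For the centroid to hit 623: (15859 + w·653) / (27 + w) = 623.
Rearranging, w·(653 − 623) = 623·27 − 15859 = 962, so w ≈ 962/30 = 32.07.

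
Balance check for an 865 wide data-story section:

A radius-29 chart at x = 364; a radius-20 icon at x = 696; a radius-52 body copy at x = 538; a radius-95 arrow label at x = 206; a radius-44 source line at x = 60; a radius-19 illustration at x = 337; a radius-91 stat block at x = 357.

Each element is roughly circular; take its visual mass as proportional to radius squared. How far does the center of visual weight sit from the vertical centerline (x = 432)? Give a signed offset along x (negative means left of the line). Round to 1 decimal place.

≈ -130.8

Weights ∝ r²: chart 29² = 841, icon 20² = 400, body copy 52² = 2704, arrow label 95² = 9025, source line 44² = 1936, illustration 19² = 361, stat block 91² = 8281; Σw = 23548.
x: moment 7092560 / weight 23548 ≈ 301.20
Against x = 432, that's 301.20 − 432 = -130.80.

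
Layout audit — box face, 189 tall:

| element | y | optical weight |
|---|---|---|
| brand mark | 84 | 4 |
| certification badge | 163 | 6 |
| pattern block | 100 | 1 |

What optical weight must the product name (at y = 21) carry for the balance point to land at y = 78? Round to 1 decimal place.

w ≈ 9.8

Existing Σw = 11 (4 + 6 + 1); existing moment 4·84 + 6·163 + 1·100 = 1414.
For the centroid to hit 78: (1414 + w·21) / (11 + w) = 78.
So w = (78·11 − 1414)/(21 − 78) = -556/-57 ≈ 9.75.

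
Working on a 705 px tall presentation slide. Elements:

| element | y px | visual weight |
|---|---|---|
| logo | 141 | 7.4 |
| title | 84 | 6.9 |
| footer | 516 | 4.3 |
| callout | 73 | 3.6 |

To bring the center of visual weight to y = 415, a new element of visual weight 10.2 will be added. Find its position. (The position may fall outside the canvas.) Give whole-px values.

y ≈ 916

New total weight: (7.4 + 6.9 + 4.3 + 3.6) + 10.2 = 32.4.
y: need Σw·y = 32.4·415 = 13446.0. Existing = 7.4·141 + 6.9·84 + 4.3·516 + 3.6·73 = 4104.6. Remainder 9341.4 / 10.2 ≈ 915.82.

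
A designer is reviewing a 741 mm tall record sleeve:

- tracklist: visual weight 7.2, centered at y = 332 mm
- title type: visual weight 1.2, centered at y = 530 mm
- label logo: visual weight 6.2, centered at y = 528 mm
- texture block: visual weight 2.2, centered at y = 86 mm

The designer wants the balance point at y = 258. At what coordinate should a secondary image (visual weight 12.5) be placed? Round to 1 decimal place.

With the secondary image, Σw becomes 7.2 + 1.2 + 6.2 + 2.2 + 12.5 = 29.3.
Along y: (6489.2 + 12.5·y) / 29.3 = 258 (existing moment 7.2·332 + 1.2·530 + 6.2·528 + 2.2·86 = 6489.2) ⇒ y = (7559.4 − 6489.2) / 12.5 ≈ 85.62.

y ≈ 85.6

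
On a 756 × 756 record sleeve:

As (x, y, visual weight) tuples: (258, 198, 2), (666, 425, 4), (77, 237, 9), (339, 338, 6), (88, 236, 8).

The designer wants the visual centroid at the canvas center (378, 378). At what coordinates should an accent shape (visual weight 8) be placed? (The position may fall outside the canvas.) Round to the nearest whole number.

With the accent shape, Σw becomes 2 + 4 + 9 + 6 + 8 + 8 = 37.
x: need Σw·x = 37·378 = 13986. Existing = 2·258 + 4·666 + 9·77 + 6·339 + 8·88 = 6611. Remainder 7375 / 8 ≈ 921.88.
y: need Σw·y = 37·378 = 13986. Existing = 2·198 + 4·425 + 9·237 + 6·338 + 8·236 = 8145. Remainder 5841 / 8 ≈ 730.12.

(922, 730)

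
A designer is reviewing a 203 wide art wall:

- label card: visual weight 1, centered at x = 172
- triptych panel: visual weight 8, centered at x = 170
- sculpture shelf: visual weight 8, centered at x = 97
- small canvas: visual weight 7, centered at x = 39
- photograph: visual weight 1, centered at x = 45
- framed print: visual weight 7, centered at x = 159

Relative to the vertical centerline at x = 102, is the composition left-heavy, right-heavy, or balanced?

right-heavy

Σw = 1 + 8 + 8 + 7 + 1 + 7 = 32.
x: moment 3739 / weight 32 ≈ 116.84
Since 116.8 is right of 102, the composition reads right-heavy.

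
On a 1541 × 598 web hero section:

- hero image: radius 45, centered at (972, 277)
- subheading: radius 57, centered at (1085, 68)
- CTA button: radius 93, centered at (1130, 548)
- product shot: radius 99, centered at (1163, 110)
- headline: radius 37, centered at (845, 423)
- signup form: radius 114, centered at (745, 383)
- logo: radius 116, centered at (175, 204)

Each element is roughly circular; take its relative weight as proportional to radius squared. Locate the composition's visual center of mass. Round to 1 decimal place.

(773.3, 289.1)

Weights ∝ r²: hero image 45² = 2025, subheading 57² = 3249, CTA button 93² = 8649, product shot 99² = 9801, headline 37² = 1369, signup form 114² = 12996, logo 116² = 13456; Σw = 51545.
x: (2025·972 + 3249·1085 + 8649·1130 + 9801·1163 + 1369·845 + 12996·745 + 13456·175) / 51545 = 39859023 / 51545 ≈ 773.29
y: (2025·277 + 3249·68 + 8649·548 + 9801·110 + 1369·423 + 12996·383 + 13456·204) / 51545 = 14901198 / 51545 ≈ 289.09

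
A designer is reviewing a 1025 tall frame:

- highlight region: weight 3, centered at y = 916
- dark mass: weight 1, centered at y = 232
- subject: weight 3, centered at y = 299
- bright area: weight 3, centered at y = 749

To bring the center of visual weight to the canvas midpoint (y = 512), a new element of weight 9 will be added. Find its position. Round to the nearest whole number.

y ≈ 400

After adding the new element, total weight = 3 + 1 + 3 + 3 + 9 = 19.
y: target moment 19×512 = 9728; current 3·916 + 1·232 + 3·299 + 3·749 = 6124; the new element supplies 3604, so y = 3604/9 ≈ 400.44.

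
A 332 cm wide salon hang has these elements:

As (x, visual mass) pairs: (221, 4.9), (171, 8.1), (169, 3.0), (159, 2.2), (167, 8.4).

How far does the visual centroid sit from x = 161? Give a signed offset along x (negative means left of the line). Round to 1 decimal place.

≈ 16.7 cm

Σw = 4.9 + 8.1 + 3.0 + 2.2 + 8.4 = 26.6.
Σw·x = 4.9·221 + 8.1·171 + 3.0·169 + 2.2·159 + 8.4·167 = 4727.6, so x̄ = 4727.6/26.6 ≈ 177.73.
Against x = 161, that's 177.73 − 161 = 16.73.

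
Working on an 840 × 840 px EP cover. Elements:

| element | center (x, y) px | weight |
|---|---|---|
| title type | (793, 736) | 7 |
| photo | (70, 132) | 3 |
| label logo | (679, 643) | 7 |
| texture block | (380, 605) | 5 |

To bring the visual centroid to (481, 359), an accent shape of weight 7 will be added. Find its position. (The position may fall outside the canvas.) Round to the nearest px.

After adding the accent shape, total weight = 7 + 3 + 7 + 5 + 7 = 29.
Along x: (12414 + 7·x) / 29 = 481 (existing moment 7·793 + 3·70 + 7·679 + 5·380 = 12414) ⇒ x = (13949 − 12414) / 7 ≈ 219.29.
Along y: (13074 + 7·y) / 29 = 359 (existing moment 7·736 + 3·132 + 7·643 + 5·605 = 13074) ⇒ y = (10411 − 13074) / 7 ≈ -380.43.

(219, -380)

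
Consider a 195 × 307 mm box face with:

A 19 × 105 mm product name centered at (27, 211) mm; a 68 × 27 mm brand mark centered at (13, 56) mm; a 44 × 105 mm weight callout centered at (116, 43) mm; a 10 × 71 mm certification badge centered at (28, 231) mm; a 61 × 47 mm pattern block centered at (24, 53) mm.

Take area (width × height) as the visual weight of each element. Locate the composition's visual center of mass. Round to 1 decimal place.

(58.4, 86.3)

Areas → weights: product name 19·105 = 1995, brand mark 68·27 = 1836, weight callout 44·105 = 4620, certification badge 10·71 = 710, pattern block 61·47 = 2867; Σw = 12028.
x-moment: 1995·27 + 1836·13 + 4620·116 + 710·28 + 2867·24 = 702341; centroid 702341/12028 ≈ 58.39.
y-moment: 1995·211 + 1836·56 + 4620·43 + 710·231 + 2867·53 = 1038382; centroid 1038382/12028 ≈ 86.33.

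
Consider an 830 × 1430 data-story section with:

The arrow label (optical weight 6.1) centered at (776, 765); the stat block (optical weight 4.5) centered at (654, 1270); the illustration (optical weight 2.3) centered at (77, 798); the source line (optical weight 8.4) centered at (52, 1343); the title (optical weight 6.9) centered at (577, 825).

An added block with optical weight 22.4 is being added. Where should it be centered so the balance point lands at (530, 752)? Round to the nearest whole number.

After adding the added block, total weight = 6.1 + 4.5 + 2.3 + 8.4 + 6.9 + 22.4 = 50.6.
x: target moment 50.6×530 = 26818.0; current 6.1·776 + 4.5·654 + 2.3·77 + 8.4·52 + 6.9·577 = 12271.8; the added block supplies 14546.2, so x = 14546.2/22.4 ≈ 649.38.
y: target moment 50.6×752 = 38051.2; current 6.1·765 + 4.5·1270 + 2.3·798 + 8.4·1343 + 6.9·825 = 29190.6; the added block supplies 8860.6, so y = 8860.6/22.4 ≈ 395.56.

(649, 396)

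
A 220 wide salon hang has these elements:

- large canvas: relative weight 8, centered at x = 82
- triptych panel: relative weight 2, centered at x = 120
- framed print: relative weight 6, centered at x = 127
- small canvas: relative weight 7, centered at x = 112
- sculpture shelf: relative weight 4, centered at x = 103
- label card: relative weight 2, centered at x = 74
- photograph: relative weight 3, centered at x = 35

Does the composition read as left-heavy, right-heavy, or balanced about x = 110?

Σw = 8 + 2 + 6 + 7 + 4 + 2 + 3 = 32.
Σw·x = 3107; x̄ = 3107/32 ≈ 97.09.
97.1 lies left of the midline 110, so the layout is left-heavy.

left-heavy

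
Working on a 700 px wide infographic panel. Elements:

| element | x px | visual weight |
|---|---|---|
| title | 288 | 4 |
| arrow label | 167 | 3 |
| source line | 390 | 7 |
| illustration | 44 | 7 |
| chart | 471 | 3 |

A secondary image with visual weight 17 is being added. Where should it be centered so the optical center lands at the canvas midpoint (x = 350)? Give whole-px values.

x ≈ 485

New total weight: (4 + 3 + 7 + 7 + 3) + 17 = 41.
x: target moment 41×350 = 14350; current 4·288 + 3·167 + 7·390 + 7·44 + 3·471 = 6104; the secondary image supplies 8246, so x = 8246/17 ≈ 485.06.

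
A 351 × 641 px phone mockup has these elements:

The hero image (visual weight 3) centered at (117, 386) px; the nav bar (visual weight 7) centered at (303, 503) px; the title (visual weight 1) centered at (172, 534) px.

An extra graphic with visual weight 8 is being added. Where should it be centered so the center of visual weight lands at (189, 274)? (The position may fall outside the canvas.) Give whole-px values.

New total weight: (3 + 7 + 1) + 8 = 19.
Along x: (2644 + 8·x) / 19 = 189 (existing moment 3·117 + 7·303 + 1·172 = 2644) ⇒ x = (3591 − 2644) / 8 ≈ 118.38.
Along y: (5213 + 8·y) / 19 = 274 (existing moment 3·386 + 7·503 + 1·534 = 5213) ⇒ y = (5206 − 5213) / 8 ≈ -0.88.

(118, -1)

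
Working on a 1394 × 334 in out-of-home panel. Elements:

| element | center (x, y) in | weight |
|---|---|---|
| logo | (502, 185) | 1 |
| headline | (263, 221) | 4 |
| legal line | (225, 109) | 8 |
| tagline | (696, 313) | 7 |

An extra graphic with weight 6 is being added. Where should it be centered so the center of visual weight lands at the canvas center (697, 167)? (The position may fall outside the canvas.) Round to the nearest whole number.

New total weight: (1 + 4 + 8 + 7) + 6 = 26.
x: target moment 26×697 = 18122; current 1·502 + 4·263 + 8·225 + 7·696 = 8226; the extra graphic supplies 9896, so x = 9896/6 ≈ 1649.33.
y: target moment 26×167 = 4342; current 1·185 + 4·221 + 8·109 + 7·313 = 4132; the extra graphic supplies 210, so y = 210/6 ≈ 35.00.

(1649, 35)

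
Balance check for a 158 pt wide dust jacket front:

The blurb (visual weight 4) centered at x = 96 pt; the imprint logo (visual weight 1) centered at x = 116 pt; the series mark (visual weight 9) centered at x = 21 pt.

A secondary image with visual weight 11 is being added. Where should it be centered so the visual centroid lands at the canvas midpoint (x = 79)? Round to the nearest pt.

x ≈ 117

With the secondary image, Σw becomes 4 + 1 + 9 + 11 = 25.
x: need Σw·x = 25·79 = 1975. Existing = 4·96 + 1·116 + 9·21 = 689. Remainder 1286 / 11 ≈ 116.91.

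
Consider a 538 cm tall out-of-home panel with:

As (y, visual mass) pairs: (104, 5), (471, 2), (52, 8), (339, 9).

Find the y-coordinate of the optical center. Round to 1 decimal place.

y ≈ 205.4

Weights sum to 5 + 2 + 8 + 9 = 24.
y: (5·104 + 2·471 + 8·52 + 9·339) / 24 = 4929 / 24 ≈ 205.38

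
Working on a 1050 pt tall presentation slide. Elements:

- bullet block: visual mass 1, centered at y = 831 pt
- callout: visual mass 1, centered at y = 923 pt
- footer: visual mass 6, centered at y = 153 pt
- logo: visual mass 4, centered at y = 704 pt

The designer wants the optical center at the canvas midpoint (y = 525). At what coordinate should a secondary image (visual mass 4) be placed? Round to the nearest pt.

y ≈ 728

After adding the secondary image, total weight = 1 + 1 + 6 + 4 + 4 = 16.
y: target moment 16×525 = 8400; current 1·831 + 1·923 + 6·153 + 4·704 = 5488; the secondary image supplies 2912, so y = 2912/4 ≈ 728.00.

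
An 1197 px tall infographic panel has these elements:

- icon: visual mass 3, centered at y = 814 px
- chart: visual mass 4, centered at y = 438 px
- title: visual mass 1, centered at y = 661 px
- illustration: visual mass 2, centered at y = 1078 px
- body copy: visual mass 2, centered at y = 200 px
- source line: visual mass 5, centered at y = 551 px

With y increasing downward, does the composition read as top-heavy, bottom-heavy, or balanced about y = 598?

Σw = 3 + 4 + 1 + 2 + 2 + 5 = 17.
Σw·y = 10166; ȳ = 10166/17 ≈ 598.00.
598.00 = 598 exactly: balanced.

balanced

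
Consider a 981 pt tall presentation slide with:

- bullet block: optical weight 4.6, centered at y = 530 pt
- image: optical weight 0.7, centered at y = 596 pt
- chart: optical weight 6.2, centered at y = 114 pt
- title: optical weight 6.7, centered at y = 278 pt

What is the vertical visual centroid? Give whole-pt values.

Weights sum to 4.6 + 0.7 + 6.2 + 6.7 = 18.2.
Σw·y = 4.6·530 + 0.7·596 + 6.2·114 + 6.7·278 = 5424.6, so ȳ = 5424.6/18.2 ≈ 298.05.

y ≈ 298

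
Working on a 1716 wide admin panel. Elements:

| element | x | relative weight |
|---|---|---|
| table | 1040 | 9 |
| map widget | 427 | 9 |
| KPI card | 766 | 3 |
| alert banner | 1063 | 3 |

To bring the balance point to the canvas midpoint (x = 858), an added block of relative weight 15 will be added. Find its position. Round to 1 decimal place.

New total weight: (9 + 9 + 3 + 3) + 15 = 39.
x: need Σw·x = 39·858 = 33462. Existing = 9·1040 + 9·427 + 3·766 + 3·1063 = 18690. Remainder 14772 / 15 ≈ 984.80.

x ≈ 984.8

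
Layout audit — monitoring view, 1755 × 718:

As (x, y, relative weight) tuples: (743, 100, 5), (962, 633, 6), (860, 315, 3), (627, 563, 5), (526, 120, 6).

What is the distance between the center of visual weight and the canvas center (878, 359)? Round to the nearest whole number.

≈ 144

Weights sum to 5 + 6 + 3 + 5 + 6 = 25.
x: (5·743 + 6·962 + 3·860 + 5·627 + 6·526) / 25 = 18358 / 25 ≈ 734.32
y: (5·100 + 6·633 + 3·315 + 5·563 + 6·120) / 25 = 8778 / 25 ≈ 351.12
From (878, 359): dx = -143.68, dy = -7.88, so the distance is √(dx²+dy²) ≈ 143.90.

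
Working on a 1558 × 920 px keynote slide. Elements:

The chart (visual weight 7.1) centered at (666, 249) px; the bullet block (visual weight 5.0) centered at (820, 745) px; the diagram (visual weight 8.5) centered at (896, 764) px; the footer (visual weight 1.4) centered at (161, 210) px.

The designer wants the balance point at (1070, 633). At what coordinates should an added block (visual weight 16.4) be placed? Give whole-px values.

(1489, 733)

With the added block, Σw becomes 7.1 + 5.0 + 8.5 + 1.4 + 16.4 = 38.4.
x: target moment 38.4×1070 = 41088.0; current 7.1·666 + 5.0·820 + 8.5·896 + 1.4·161 = 16670.0; the added block supplies 24418.0, so x = 24418.0/16.4 ≈ 1488.90.
y: target moment 38.4×633 = 24307.2; current 7.1·249 + 5.0·745 + 8.5·764 + 1.4·210 = 12280.9; the added block supplies 12026.3, so y = 12026.3/16.4 ≈ 733.31.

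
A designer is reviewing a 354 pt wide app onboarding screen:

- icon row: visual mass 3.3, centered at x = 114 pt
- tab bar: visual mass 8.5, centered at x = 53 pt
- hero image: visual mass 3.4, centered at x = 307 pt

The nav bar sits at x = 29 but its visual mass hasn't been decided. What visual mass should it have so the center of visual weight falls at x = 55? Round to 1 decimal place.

Known weights sum to 3.3 + 8.5 + 3.4 = 15.2; their moment is 3.3·114 + 8.5·53 + 3.4·307 = 1870.5.
Set Σw·x/Σw = 55: (1870.5 + 29w) = 55·(15.2 + w).
Rearranging, w·(29 − 55) = 55·15.2 − 1870.5 = -1034.5, so w ≈ -1034.5/-26 = 39.79.

w ≈ 39.8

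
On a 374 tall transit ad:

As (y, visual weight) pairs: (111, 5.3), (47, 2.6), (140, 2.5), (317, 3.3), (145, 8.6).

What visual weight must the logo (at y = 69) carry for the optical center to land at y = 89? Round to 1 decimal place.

w ≈ 68.4

Known weights sum to 5.3 + 2.6 + 2.5 + 3.3 + 8.6 = 22.3; their moment is 5.3·111 + 2.6·47 + 2.5·140 + 3.3·317 + 8.6·145 = 3353.6.
Set Σw·y/Σw = 89: (3353.6 + 69w) = 89·(22.3 + w).
Solving: w = (89·22.3 − 3353.6) / (69 − 89) = -1368.9 / -20 ≈ 68.44.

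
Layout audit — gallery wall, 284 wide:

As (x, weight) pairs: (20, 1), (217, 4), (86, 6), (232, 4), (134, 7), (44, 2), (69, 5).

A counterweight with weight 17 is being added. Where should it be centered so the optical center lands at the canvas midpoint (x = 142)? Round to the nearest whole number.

x ≈ 166

With the counterweight, Σw becomes 1 + 4 + 6 + 4 + 7 + 2 + 5 + 17 = 46.
x: target moment 46×142 = 6532; current 1·20 + 4·217 + 6·86 + 4·232 + 7·134 + 2·44 + 5·69 = 3703; the counterweight supplies 2829, so x = 2829/17 ≈ 166.41.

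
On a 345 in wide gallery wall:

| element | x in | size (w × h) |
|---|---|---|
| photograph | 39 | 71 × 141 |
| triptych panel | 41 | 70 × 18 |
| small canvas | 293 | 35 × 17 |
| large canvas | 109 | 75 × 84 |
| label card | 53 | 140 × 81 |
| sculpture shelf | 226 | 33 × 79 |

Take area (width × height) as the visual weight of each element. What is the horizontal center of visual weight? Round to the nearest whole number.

x ≈ 78

Areas: photograph 71·141 = 10011, triptych panel 70·18 = 1260, small canvas 35·17 = 595, large canvas 75·84 = 6300, label card 140·81 = 11340, sculpture shelf 33·79 = 2607. Total weight = 32113.
Σw·x = 10011·39 + 1260·41 + 595·293 + 6300·109 + 11340·53 + 2607·226 = 2493326, so x̄ = 2493326/32113 ≈ 77.64.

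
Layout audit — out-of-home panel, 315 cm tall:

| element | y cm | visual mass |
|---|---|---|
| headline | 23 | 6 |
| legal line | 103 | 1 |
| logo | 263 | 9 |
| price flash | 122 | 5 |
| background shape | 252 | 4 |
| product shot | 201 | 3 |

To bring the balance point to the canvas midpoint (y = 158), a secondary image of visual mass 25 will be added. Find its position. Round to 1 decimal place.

y ≈ 141.8

New total weight: (6 + 1 + 9 + 5 + 4 + 3) + 25 = 53.
y: target moment 53×158 = 8374; current 6·23 + 1·103 + 9·263 + 5·122 + 4·252 + 3·201 = 4829; the secondary image supplies 3545, so y = 3545/25 ≈ 141.80.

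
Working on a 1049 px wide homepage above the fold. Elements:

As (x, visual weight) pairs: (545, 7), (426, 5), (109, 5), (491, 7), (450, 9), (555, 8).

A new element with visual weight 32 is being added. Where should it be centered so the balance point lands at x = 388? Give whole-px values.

x ≈ 310

New total weight: (7 + 5 + 5 + 7 + 9 + 8) + 32 = 73.
x: target moment 73×388 = 28324; current 7·545 + 5·426 + 5·109 + 7·491 + 9·450 + 8·555 = 18417; the new element supplies 9907, so x = 9907/32 ≈ 309.59.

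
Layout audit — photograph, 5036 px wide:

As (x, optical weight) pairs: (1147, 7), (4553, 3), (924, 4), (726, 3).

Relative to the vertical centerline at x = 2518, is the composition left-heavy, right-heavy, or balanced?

Weights sum to 7 + 3 + 4 + 3 = 17.
x: (7·1147 + 3·4553 + 4·924 + 3·726) / 17 = 27562 / 17 ≈ 1621.29
1621.3 lies left of the midline 2518, so the layout is left-heavy.

left-heavy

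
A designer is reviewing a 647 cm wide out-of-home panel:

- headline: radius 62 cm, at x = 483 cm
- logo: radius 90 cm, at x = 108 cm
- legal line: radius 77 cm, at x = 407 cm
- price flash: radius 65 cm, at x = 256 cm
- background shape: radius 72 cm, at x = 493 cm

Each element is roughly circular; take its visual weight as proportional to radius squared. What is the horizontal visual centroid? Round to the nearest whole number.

Weights ∝ r²: headline 62² = 3844, logo 90² = 8100, legal line 77² = 5929, price flash 65² = 4225, background shape 72² = 5184; Σw = 27282.
x-moment: 3844·483 + 8100·108 + 5929·407 + 4225·256 + 5184·493 = 8781867; centroid 8781867/27282 ≈ 321.89.

x ≈ 322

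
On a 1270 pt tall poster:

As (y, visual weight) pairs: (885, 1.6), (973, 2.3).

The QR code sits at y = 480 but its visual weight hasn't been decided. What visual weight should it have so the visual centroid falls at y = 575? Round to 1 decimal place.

w ≈ 14.9

Existing Σw = 3.9 (1.6 + 2.3); existing moment 1.6·885 + 2.3·973 = 3653.9.
Set Σw·y/Σw = 575: (3653.9 + 480w) = 575·(3.9 + w).
Solving: w = (575·3.9 − 3653.9) / (480 − 575) = -1411.4 / -95 ≈ 14.86.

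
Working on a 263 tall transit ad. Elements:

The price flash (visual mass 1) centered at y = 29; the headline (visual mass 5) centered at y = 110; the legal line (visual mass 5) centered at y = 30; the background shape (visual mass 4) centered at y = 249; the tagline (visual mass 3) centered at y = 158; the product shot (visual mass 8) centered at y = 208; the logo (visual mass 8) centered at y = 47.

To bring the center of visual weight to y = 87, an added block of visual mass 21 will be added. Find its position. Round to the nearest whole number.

y ≈ 26

After adding the added block, total weight = 1 + 5 + 5 + 4 + 3 + 8 + 8 + 21 = 55.
y: target moment 55×87 = 4785; current 1·29 + 5·110 + 5·30 + 4·249 + 3·158 + 8·208 + 8·47 = 4239; the added block supplies 546, so y = 546/21 ≈ 26.00.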